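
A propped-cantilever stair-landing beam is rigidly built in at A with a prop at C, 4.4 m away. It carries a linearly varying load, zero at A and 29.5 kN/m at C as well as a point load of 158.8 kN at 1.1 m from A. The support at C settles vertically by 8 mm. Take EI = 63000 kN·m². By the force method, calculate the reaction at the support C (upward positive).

R_C = 31.59 kN

Release the roller at C. Primary structure: cantilever fixed at A.
Downward deflection at the released point C due to the loads:
  triangular load, peak 29.5 at the free end: 11w₀L⁴/(120EI) = 1014/EI
  point load 158.8 at a = 1.1: Pa²(3L − a)/(6EI) = 387.5/EI
  δ_0 = 1401/EI
Flexibility coefficient — unit upward force at C: δ_{CC} = L³/(3EI) = 28.39/EI.
With EI = 63000 kN·m²: δ_0 = 0.022239 m and δ_{CC} = 0.000451 m/kN.
Compatibility — the beam at C must follow the support down by 0.008 m: δ_0 − R_C·δ_{CC} = 0.008, so R_C = (0.022239 − 0.008)/0.000451 = 31.59 kN.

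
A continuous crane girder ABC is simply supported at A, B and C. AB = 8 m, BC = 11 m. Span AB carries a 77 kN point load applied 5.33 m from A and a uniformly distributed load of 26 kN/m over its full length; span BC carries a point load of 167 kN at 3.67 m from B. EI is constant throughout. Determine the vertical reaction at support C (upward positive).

Insert a hinge at B; M_B is the redundant, and each span becomes simply supported.
End slopes at the hinge B, treating each span as simply supported:
  span AB: point load 77 at a = 5.33: Pab(L + a)/(6LEI) = 304.3/EI
  span AB: UDL 26: wL³/(24EI) = 554.7/EI
  span BC: point load 167 at a = 3.67: Pab(L + b)/(6LEI) = 1248/EI
  relative rotation θ_0 = (859 + 1248)/EI = 2107/EI
A unit hogging moment at B produces rotation L₁/(3EI) + L₂/(3EI) = 6.333/EI.
Compatibility: M_B·(L₁+L₂)/(3EI) = θ_0, giving M_B = 332.6 kN·m (hogging).
Span BC, ΣM about C: R_B^{BC}·11 = 1224 + 332.6, so R_B^{BC} = 141.5 kN and R_C = 167 − 141.5 = 25.48 kN.

R_C = 25.48 kN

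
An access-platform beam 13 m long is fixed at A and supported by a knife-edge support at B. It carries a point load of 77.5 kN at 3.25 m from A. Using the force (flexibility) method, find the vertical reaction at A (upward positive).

R_A = 70.84 kN

Remove the prop at B; the released (primary) structure is a cantilever built in at A.
Downward deflection at the released point B due to the loads:
  point load 77.5 at a = 3.25: Pa²(3L − a)/(6EI) = 4877/EI
Tip deflection under a unit load at B: L³/(3EI) = 732.3/EI.
Compatibility at B: δ_0 − R_B·δ_{BB} = 0, so R_B = 4877/732.3 = 6.66 kN.
Vertical equilibrium: R_A = ΣP − R_B = 77.5 − 6.66 = 70.84 kN.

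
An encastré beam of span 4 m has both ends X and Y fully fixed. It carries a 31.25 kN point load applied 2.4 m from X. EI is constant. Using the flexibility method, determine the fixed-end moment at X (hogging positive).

Take the two fixed-end moments M_X, M_Y as redundants; the released structure is the simple span XY.
End rotations of the released simple span under the applied load (×1/EI):
  at X: point load 31.25 at a = 2.4: Pab(L + b)/(6LEI) = 28/EI
  at Y: point load 31.25 at a = 2.4: Pab(L + a)/(6LEI) = 32/EI
  θ_X0 = 28/EI,  θ_Y0 = 32/EI
Flexibility coefficients: a unit moment at one end gives L/(3EI) there and L/(6EI) at the far end, so f₁₁ = f₂₂ = 1.333/EI and f₁₂ = f₂₁ = 0.6667/EI.
Compatibility — zero rotation at each built-in end:
  1.333 M_X + 0.6667 M_Y = 28
  0.6667 M_X + 1.333 M_Y = 32
Solving the pair gives M_X = 12 kN·m and M_Y = 18 kN·m (hogging).

M_X = 12 kN·m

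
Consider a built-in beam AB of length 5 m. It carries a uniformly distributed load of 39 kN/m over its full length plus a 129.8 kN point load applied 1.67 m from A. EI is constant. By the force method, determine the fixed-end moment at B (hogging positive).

M_B = 129.5 kN·m

Take the two fixed-end moments M_A, M_B as redundants; the released structure is the simple span AB.
End rotations of the released simple span under the applied load (×1/EI):
  at A: UDL 39: wL³/(24EI) = 203.1/EI
  at B: UDL 39: wL³/(24EI) = 203.1/EI
  at A: point load 129.8 at a = 1.67: Pab(L + b)/(6LEI) = 200.4/EI
  at B: point load 129.8 at a = 1.67: Pab(L + a)/(6LEI) = 160.5/EI
  θ_A0 = 403.6/EI,  θ_B0 = 363.6/EI
Flexibility coefficients: a unit moment at one end gives L/(3EI) there and L/(6EI) at the far end, so f₁₁ = f₂₂ = 1.667/EI and f₁₂ = f₂₁ = 0.8333/EI.
Compatibility — zero rotation at each built-in end:
  1.667 M_A + 0.8333 M_B = 403.6
  0.8333 M_A + 1.667 M_B = 363.6
Solving the pair gives M_A = 177.4 kN·m and M_B = 129.5 kN·m (hogging).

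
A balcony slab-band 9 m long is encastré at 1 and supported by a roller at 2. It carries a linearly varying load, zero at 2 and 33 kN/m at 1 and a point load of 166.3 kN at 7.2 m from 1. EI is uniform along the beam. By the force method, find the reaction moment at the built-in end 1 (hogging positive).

Release the roller at 2. Primary structure: cantilever fixed at 1.
Free-end deflection of the primary structure under the applied loading (downward +):
  triangular load, peak 33 at the fixed end: w₀L⁴/(30EI) = 7217/EI
  point load 166.3 at a = 7.2: Pa²(3L − a)/(6EI) = 28449/EI
  δ_0 = 35666/EI
Flexibility coefficient — unit upward force at 2: δ_{22} = L³/(3EI) = 243/EI.
Compatibility at 2: δ_0 − R_2·δ_{22} = 0, so R_2 = 35666/243 = 146.8 kN.
Moment equilibrium about 1: M_1 = Σ(load moments about 1) − R_2·L = 1643 − 146.8×9 = 321.9 kN·m.

M_1 = 321.9 kN·m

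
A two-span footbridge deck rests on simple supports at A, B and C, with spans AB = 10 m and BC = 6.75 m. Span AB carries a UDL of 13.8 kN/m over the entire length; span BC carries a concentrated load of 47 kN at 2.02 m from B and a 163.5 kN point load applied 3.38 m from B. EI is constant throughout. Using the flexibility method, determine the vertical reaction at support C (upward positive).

R_C = 64.95 kN

Take M_B as the redundant. Released structure: two simple spans AB and BC with a hinge at B.
End slopes at the hinge B, treating each span as simply supported:
  span AB: UDL 13.8: wL³/(24EI) = 575/EI
  span BC: point load 47 at a = 2.02: Pab(L + b)/(6LEI) = 127.3/EI
  span BC: point load 163.5 at a = 3.38: Pab(L + b)/(6LEI) = 465.4/EI
  relative rotation θ_0 = (575 + 592.7)/EI = 1168/EI
A unit hogging moment at B produces rotation L₁/(3EI) + L₂/(3EI) = 5.583/EI.
Compatibility: M_B·(L₁+L₂)/(3EI) = θ_0, giving M_B = 209.1 kN·m (hogging).
Span BC, ΣM about C: R_B^{BC}·6.75 = 773.3 + 209.1, so R_B^{BC} = 145.5 kN and R_C = 210.5 − 145.5 = 64.95 kN.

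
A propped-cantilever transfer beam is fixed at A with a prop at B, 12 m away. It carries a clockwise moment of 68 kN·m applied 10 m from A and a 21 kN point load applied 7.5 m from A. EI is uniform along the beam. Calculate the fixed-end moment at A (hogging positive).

Take the reaction at B as the redundant and release it; the primary structure is a cantilever fixed at A.
Deflection at B on the released cantilever, summing each load's contribution:
  clockwise couple 68 at a = 10: M₀a(2L − a)/(2EI) = 4760/EI
  point load 21 at a = 7.5: Pa²(3L − a)/(6EI) = 5611/EI
  δ_0 = 10371/EI
Tip deflection under a unit load at B: L³/(3EI) = 576/EI.
The prop prevents deflection at B: R_B = δ_0/δ_{BB} = 10371/576 = 18.01 kN.
Moment equilibrium about A: M_A = Σ(load moments about A) − R_B·L = 225.5 − 18.01×12 = 9.439 kN·m.

M_A = 9.439 kN·m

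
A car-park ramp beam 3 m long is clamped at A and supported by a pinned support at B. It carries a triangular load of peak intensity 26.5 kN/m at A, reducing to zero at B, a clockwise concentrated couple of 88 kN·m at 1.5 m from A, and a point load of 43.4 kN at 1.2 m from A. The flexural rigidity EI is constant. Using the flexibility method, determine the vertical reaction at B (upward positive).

Remove the prop at B; the released (primary) structure is a cantilever built in at A.
Primary-structure tip deflection at B by superposition:
  triangular load, peak 26.5 at the fixed end: w₀L⁴/(30EI) = 71.55/EI
  clockwise couple 88 at a = 1.5: M₀a(2L − a)/(2EI) = 297/EI
  point load 43.4 at a = 1.2: Pa²(3L − a)/(6EI) = 81.24/EI
  δ_0 = 449.8/EI
Flexibility coefficient — unit upward force at B: δ_{BB} = L³/(3EI) = 9/EI.
Compatibility at B: δ_0 − R_B·δ_{BB} = 0, so R_B = 449.8/9 = 49.98 kN.

R_B = 49.98 kN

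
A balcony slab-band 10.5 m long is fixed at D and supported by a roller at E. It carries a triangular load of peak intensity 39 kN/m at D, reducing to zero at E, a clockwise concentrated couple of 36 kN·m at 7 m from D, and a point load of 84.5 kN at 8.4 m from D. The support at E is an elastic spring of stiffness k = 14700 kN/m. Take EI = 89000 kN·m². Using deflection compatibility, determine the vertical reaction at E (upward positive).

R_E = 103.4 kN

Release the roller at E. Primary structure: cantilever fixed at D.
Primary-structure tip deflection at E by superposition:
  triangular load, peak 39 at the fixed end: w₀L⁴/(30EI) = 15802/EI
  clockwise couple 36 at a = 7: M₀a(2L − a)/(2EI) = 1764/EI
  point load 84.5 at a = 8.4: Pa²(3L − a)/(6EI) = 22955/EI
  δ_0 = 40521/EI
Tip deflection under a unit load at E: L³/(3EI) = 385.9/EI.
With EI = 89000 kN·m²: δ_0 = 0.45529 m and δ_{EE} = 0.004336 m/kN.
Compatibility — the spring shortens by R_E/k under the reaction it provides: δ_0 − R_E·δ_{EE} = R_E/k. With 1/k = 0.000068 m/kN, R_E = δ_0 / (δ_{EE} + 1/k) = 0.45529 / (0.004336 + 0.000068) = 103.4 kN.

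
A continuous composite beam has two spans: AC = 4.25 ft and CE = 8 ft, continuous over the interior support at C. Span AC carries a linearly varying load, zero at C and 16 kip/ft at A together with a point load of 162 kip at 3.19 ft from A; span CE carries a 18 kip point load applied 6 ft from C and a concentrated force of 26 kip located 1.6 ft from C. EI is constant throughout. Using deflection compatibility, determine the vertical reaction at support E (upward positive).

Take M_C as the redundant. Released structure: two simple spans AC and CE with a hinge at C.
Rotations at C on the released spans (each span's end-slope, ×1/EI):
  span AC: triangular load, peak 16: 7w₀L³/(360EI) = 23.88/EI
  span AC: point load 162 at a = 3.19: Pab(L + a)/(6LEI) = 159.8/EI
  span CE: point load 18 at a = 6: Pab(L + b)/(6LEI) = 45/EI
  span CE: point load 26 at a = 1.6: Pab(L + b)/(6LEI) = 79.87/EI
  relative rotation θ_0 = (183.7 + 124.9)/EI = 308.6/EI
A unit hogging moment at C produces rotation L₁/(3EI) + L₂/(3EI) = 4.083/EI.
Compatibility: M_C·(L₁+L₂)/(3EI) = θ_0, giving M_C = 75.57 kip·ft (hogging).
Span CE, ΣM about E: R_C^{CE}·8 = 202.4 + 75.57, so R_C^{CE} = 34.75 kip and R_E = 44 − 34.75 = 9.254 kip.

R_E = 9.254 kip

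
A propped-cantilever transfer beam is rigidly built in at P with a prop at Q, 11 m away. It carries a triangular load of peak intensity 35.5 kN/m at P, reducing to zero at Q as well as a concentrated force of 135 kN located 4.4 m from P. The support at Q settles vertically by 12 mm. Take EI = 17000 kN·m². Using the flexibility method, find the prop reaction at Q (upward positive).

Choose R_Q as the redundant. The primary structure is the cantilever fixed at P.
Deflection at Q on the released cantilever, summing each load's contribution:
  triangular load, peak 35.5 at the fixed end: w₀L⁴/(30EI) = 17325/EI
  point load 135 at a = 4.4: Pa²(3L − a)/(6EI) = 12458/EI
  δ_0 = 29783/EI
Flexibility coefficient — unit upward force at Q: δ_{QQ} = L³/(3EI) = 443.7/EI.
With EI = 17000 kN·m²: δ_0 = 1.752 m and δ_{QQ} = 0.026098 m/kN.
Compatibility — the beam at Q must follow the support down by 0.012 m: δ_0 − R_Q·δ_{QQ} = 0.012, so R_Q = (1.752 − 0.012)/0.026098 = 66.67 kN.

R_Q = 66.67 kN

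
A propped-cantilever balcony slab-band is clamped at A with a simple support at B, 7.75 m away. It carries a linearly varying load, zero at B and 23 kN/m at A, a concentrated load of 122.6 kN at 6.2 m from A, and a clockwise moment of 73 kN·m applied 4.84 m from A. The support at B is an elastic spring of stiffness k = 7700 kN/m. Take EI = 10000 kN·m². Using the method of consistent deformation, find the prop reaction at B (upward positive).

Release the roller at B. Primary structure: cantilever fixed at A.
Primary-structure tip deflection at B by superposition:
  triangular load, peak 23 at the fixed end: w₀L⁴/(30EI) = 2766/EI
  point load 122.6 at a = 6.2: Pa²(3L − a)/(6EI) = 13392/EI
  clockwise couple 73 at a = 4.84: M₀a(2L − a)/(2EI) = 1883/EI
  δ_0 = 18041/EI
Flexibility coefficient — unit upward force at B: δ_{BB} = L³/(3EI) = 155.2/EI.
With EI = 10000 kN·m²: δ_0 = 1.8041 m and δ_{BB} = 0.015516 m/kN.
Compatibility — the spring shortens by R_B/k under the reaction it provides: δ_0 − R_B·δ_{BB} = R_B/k. With 1/k = 0.00013 m/kN, R_B = δ_0 / (δ_{BB} + 1/k) = 1.8041 / (0.015516 + 0.00013) = 115.3 kN.

R_B = 115.3 kN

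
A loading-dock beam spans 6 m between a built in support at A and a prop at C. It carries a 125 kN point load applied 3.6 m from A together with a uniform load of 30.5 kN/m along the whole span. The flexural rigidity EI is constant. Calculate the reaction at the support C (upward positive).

Remove the prop at C; the released (primary) structure is a cantilever built in at A.
Downward deflection at the released point C due to the loads:
  point load 125 at a = 3.6: Pa²(3L − a)/(6EI) = 3888/EI
  UDL 30.5: wL⁴/(8EI) = 4941/EI
  δ_0 = 8829/EI
Flexibility coefficient — unit upward force at C: δ_{CC} = L³/(3EI) = 72/EI.
Compatibility at C: δ_0 − R_C·δ_{CC} = 0, so R_C = 8829/72 = 122.6 kN.

R_C = 122.6 kN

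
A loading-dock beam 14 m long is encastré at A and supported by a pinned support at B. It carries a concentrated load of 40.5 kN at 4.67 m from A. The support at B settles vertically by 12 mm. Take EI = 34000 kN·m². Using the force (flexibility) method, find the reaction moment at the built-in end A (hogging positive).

M_A = 111.3 kN·m

Take the reaction at B as the redundant and release it; the primary structure is a cantilever fixed at A.
Deflection at B on the released cantilever, summing each load's contribution:
  point load 40.5 at a = 4.67: Pa²(3L − a)/(6EI) = 5495/EI
Tip deflection under a unit load at B: L³/(3EI) = 914.7/EI.
With EI = 34000 kN·m²: δ_0 = 0.16163 m and δ_{BB} = 0.026902 m/kN.
Compatibility — the beam at B must follow the support down by 0.012 m: δ_0 − R_B·δ_{BB} = 0.012, so R_B = (0.16163 − 0.012)/0.026902 = 5.562 kN.
Moment equilibrium about A: M_A = Σ(load moments about A) − R_B·L = 189.1 − 5.562×14 = 111.3 kN·m.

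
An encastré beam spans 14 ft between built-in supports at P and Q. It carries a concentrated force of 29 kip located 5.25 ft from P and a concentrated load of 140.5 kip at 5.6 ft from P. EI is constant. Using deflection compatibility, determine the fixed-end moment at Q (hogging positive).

Release both end moments; the primary structure is a simply-supported span PQ with redundants M_P and M_Q.
End rotations of the released simple span under the applied load (×1/EI):
  at P: point load 29 at a = 5.25: Pab(L + b)/(6LEI) = 360.8/EI
  at Q: point load 29 at a = 5.25: Pab(L + a)/(6LEI) = 305.3/EI
  at P: point load 140.5 at a = 5.6: Pab(L + b)/(6LEI) = 1762/EI
  at Q: point load 140.5 at a = 5.6: Pab(L + a)/(6LEI) = 1542/EI
  θ_P0 = 2123/EI,  θ_Q0 = 1847/EI
Flexibility coefficients: a unit moment at one end gives L/(3EI) there and L/(6EI) at the far end, so f₁₁ = f₂₂ = 4.667/EI and f₁₂ = f₂₁ = 2.333/EI.
Compatibility — zero rotation at each built-in end:
  4.667 M_P + 2.333 M_Q = 2123
  2.333 M_P + 4.667 M_Q = 1847
Solving the pair gives M_P = 342.7 kip·ft and M_Q = 224.5 kip·ft (hogging).

M_Q = 224.5 kip·ft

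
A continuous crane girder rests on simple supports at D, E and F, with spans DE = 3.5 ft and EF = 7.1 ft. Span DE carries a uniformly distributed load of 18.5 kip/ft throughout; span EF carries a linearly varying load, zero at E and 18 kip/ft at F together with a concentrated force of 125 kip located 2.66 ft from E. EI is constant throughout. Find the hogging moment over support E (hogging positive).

Release continuity at E by inserting a hinge; the redundant is the internal moment M_E. The primary structure is two simply-supported spans DE and EF.
End slopes at the hinge E, treating each span as simply supported:
  span DE: UDL 18.5: wL³/(24EI) = 33.05/EI
  span EF: triangular load, peak 18: 7w₀L³/(360EI) = 125.3/EI
  span EF: point load 125 at a = 2.66: Pab(L + b)/(6LEI) = 399.9/EI
  relative rotation θ_0 = (33.05 + 525.2)/EI = 558.2/EI
A unit hogging moment at E produces rotation L₁/(3EI) + L₂/(3EI) = 3.533/EI.
Slope continuity at E: θ_0 = M_E·3.533/EI, so M_E = 558.2/3.533 = 158 kip·ft (hogging).

M_E = 158 kip·ft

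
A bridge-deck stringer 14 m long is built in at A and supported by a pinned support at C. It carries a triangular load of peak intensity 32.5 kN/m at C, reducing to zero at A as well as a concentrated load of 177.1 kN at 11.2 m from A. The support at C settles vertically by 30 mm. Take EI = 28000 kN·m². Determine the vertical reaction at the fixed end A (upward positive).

Choose R_C as the redundant. The primary structure is the cantilever fixed at A.
Free-end deflection of the primary structure under the applied loading (downward +):
  triangular load, peak 32.5 at the free end: 11w₀L⁴/(120EI) = 114448/EI
  point load 177.1 at a = 11.2: Pa²(3L − a)/(6EI) = 114039/EI
  δ_0 = 228487/EI
Flexibility coefficient — unit upward force at C: δ_{CC} = L³/(3EI) = 914.7/EI.
With EI = 28000 kN·m²: δ_0 = 8.1602 m and δ_{CC} = 0.032667 m/kN.
Compatibility — the beam at C must follow the support down by 0.03 m: δ_0 − R_C·δ_{CC} = 0.03, so R_C = (8.1602 − 0.03)/0.032667 = 248.9 kN.
Vertical equilibrium: R_A = ΣP − R_C = 404.6 − 248.9 = 155.7 kN.

R_A = 155.7 kN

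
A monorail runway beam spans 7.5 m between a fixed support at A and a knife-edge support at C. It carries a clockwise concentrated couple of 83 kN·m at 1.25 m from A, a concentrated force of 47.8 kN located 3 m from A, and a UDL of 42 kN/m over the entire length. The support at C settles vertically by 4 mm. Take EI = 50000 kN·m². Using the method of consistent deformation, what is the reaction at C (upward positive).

R_C = 131.7 kN

Release the roller at C. Primary structure: cantilever fixed at A.
Primary-structure tip deflection at C by superposition:
  clockwise couple 83 at a = 1.25: M₀a(2L − a)/(2EI) = 713.3/EI
  point load 47.8 at a = 3: Pa²(3L − a)/(6EI) = 1398/EI
  UDL 42: wL⁴/(8EI) = 16611/EI
  δ_0 = 18723/EI
Tip deflection under a unit load at C: L³/(3EI) = 140.6/EI.
With EI = 50000 kN·m²: δ_0 = 0.37446 m and δ_{CC} = 0.002812 m/kN.
Compatibility — the beam at C must follow the support down by 0.004 m: δ_0 − R_C·δ_{CC} = 0.004, so R_C = (0.37446 − 0.004)/0.002812 = 131.7 kN.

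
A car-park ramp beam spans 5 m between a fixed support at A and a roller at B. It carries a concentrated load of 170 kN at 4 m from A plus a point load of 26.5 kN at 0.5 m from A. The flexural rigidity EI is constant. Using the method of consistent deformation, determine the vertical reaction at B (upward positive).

Release the roller at B. Primary structure: cantilever fixed at A.
Free-end deflection of the primary structure under the applied loading (downward +):
  point load 170 at a = 4: Pa²(3L − a)/(6EI) = 4987/EI
  point load 26.5 at a = 0.5: Pa²(3L − a)/(6EI) = 16.01/EI
  δ_0 = 5003/EI
Tip deflection under a unit load at B: L³/(3EI) = 41.67/EI.
Compatibility at B: δ_0 − R_B·δ_{BB} = 0, so R_B = 5003/41.67 = 120.1 kN.

R_B = 120.1 kN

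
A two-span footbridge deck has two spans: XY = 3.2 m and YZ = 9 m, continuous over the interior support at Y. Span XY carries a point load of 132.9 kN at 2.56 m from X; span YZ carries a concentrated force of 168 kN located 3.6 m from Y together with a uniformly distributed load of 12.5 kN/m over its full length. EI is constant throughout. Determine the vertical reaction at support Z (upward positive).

Take M_Y as the redundant. Released structure: two simple spans XY and YZ with a hinge at Y.
Rotations at Y on the released spans (each span's end-slope, ×1/EI):
  span XY: point load 132.9 at a = 2.56: Pab(L + a)/(6LEI) = 65.32/EI
  span YZ: point load 168 at a = 3.6: Pab(L + b)/(6LEI) = 870.9/EI
  span YZ: UDL 12.5: wL³/(24EI) = 379.7/EI
  relative rotation θ_0 = (65.32 + 1251)/EI = 1316/EI
A unit hogging moment at Y produces rotation L₁/(3EI) + L₂/(3EI) = 4.067/EI.
Slope continuity at Y: θ_0 = M_Y·4.067/EI, so M_Y = 1316/4.067 = 323.6 kN·m (hogging).
Span YZ, ΣM about Z: R_Y^{YZ}·9 = 1413 + 323.6, so R_Y^{YZ} = 193 kN and R_Z = 280.5 − 193 = 87.5 kN.

R_Z = 87.5 kN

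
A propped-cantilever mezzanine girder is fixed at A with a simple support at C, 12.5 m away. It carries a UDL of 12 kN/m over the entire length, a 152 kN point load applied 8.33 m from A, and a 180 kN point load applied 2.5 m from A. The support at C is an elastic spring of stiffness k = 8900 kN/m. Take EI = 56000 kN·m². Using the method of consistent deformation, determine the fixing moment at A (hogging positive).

M_A = 857.4 kN·m

Take the reaction at C as the redundant and release it; the primary structure is a cantilever fixed at A.
Deflection at C on the released cantilever, summing each load's contribution:
  UDL 12: wL⁴/(8EI) = 36621/EI
  point load 152 at a = 8.33: Pa²(3L − a)/(6EI) = 51277/EI
  point load 180 at a = 2.5: Pa²(3L − a)/(6EI) = 6562/EI
  δ_0 = 94460/EI
Tip deflection under a unit load at C: L³/(3EI) = 651/EI.
With EI = 56000 kN·m²: δ_0 = 1.6868 m and δ_{CC} = 0.011626 m/kN.
Compatibility — the spring shortens by R_C/k under the reaction it provides: δ_0 − R_C·δ_{CC} = R_C/k. With 1/k = 0.000112 m/kN, R_C = δ_0 / (δ_{CC} + 1/k) = 1.6868 / (0.011626 + 0.000112) = 143.7 kN.
Moment equilibrium about A: M_A = Σ(load moments about A) − R_C·L = 2654 − 143.7×12.5 = 857.4 kN·m.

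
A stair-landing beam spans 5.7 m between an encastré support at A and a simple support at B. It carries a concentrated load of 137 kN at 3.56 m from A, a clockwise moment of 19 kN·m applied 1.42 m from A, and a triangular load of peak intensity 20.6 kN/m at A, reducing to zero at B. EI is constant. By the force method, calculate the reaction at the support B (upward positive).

Remove the prop at B; the released (primary) structure is a cantilever built in at A.
Primary-structure tip deflection at B by superposition:
  point load 137 at a = 3.56: Pa²(3L − a)/(6EI) = 3918/EI
  clockwise couple 19 at a = 1.42: M₀a(2L − a)/(2EI) = 134.6/EI
  triangular load, peak 20.6 at the fixed end: w₀L⁴/(30EI) = 724.8/EI
  δ_0 = 4778/EI
Flexibility coefficient — unit upward force at B: δ_{BB} = L³/(3EI) = 61.73/EI.
The prop prevents deflection at B: R_B = δ_0/δ_{BB} = 4778/61.73 = 77.4 kN.

R_B = 77.4 kN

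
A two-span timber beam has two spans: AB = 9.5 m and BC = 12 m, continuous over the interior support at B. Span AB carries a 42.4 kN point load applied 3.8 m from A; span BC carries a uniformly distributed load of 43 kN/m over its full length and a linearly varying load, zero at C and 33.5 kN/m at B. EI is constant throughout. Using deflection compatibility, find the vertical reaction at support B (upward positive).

R_B = 529.9 kN

Release continuity at B by inserting a hinge; the redundant is the internal moment M_B. The primary structure is two simply-supported spans AB and BC.
Rotations at B on the released spans (each span's end-slope, ×1/EI):
  span AB: point load 42.4 at a = 3.8: Pab(L + a)/(6LEI) = 214.3/EI
  span BC: UDL 43: wL³/(24EI) = 3096/EI
  span BC: triangular load, peak 33.5: w₀L³/(45EI) = 1286/EI
  relative rotation θ_0 = (214.3 + 4382)/EI = 4597/EI
A unit hogging moment at B produces rotation L₁/(3EI) + L₂/(3EI) = 7.167/EI.
Slope continuity at B: θ_0 = M_B·7.167/EI, so M_B = 4597/7.167 = 641.4 kN·m (hogging).
Span AB, ΣM about A with M_B applied at B: R_B^{AB}·9.5 = 161.1 + 641.4, so R_B^{AB} = 84.48 kN and R_A = 42.4 − 84.48 = -42.08 kN.
Span BC, ΣM about C: R_B^{BC}·12 = 4704 + 641.4, so R_B^{BC} = 445.4 kN and R_C = 717 − 445.4 = 271.6 kN.
R_B = 84.48 + 445.4 = 529.9 kN.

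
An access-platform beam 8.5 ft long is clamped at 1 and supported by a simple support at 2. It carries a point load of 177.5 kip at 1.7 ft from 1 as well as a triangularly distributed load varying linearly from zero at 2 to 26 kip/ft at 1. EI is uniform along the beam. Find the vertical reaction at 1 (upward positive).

R_1 = 256 kip

Choose R_2 as the redundant. The primary structure is the cantilever fixed at 1.
Deflection at 2 on the released cantilever, summing each load's contribution:
  point load 177.5 at a = 1.7: Pa²(3L − a)/(6EI) = 2035/EI
  triangular load, peak 26 at the fixed end: w₀L⁴/(30EI) = 4524/EI
  δ_0 = 6559/EI
Flexibility coefficient — unit upward force at 2: δ_{22} = L³/(3EI) = 204.7/EI.
Compatibility at 2: δ_0 − R_2·δ_{22} = 0, so R_2 = 6559/204.7 = 32.04 kip.
Vertical equilibrium: R_1 = ΣP − R_2 = 288 − 32.04 = 256 kip.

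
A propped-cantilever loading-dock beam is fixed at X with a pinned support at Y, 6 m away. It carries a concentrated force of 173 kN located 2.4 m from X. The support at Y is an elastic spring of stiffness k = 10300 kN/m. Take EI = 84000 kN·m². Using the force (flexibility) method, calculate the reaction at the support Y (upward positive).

R_Y = 32.32 kN

Choose R_Y as the redundant. The primary structure is the cantilever fixed at X.
Deflection at Y on the released cantilever, summing each load's contribution:
  point load 173 at a = 2.4: Pa²(3L − a)/(6EI) = 2591/EI
Tip deflection under a unit load at Y: L³/(3EI) = 72/EI.
With EI = 84000 kN·m²: δ_0 = 0.030843 m and δ_{YY} = 0.000857 m/kN.
Compatibility — the spring shortens by R_Y/k under the reaction it provides: δ_0 − R_Y·δ_{YY} = R_Y/k. With 1/k = 0.000097 m/kN, R_Y = δ_0 / (δ_{YY} + 1/k) = 0.030843 / (0.000857 + 0.000097) = 32.32 kN.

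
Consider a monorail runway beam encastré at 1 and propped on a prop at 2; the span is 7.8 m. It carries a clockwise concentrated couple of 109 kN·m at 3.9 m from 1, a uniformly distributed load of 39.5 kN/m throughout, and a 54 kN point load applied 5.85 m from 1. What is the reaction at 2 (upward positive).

R_2 = 165.4 kN

Remove the prop at 2; the released (primary) structure is a cantilever built in at 1.
Free-end deflection of the primary structure under the applied loading (downward +):
  clockwise couple 109 at a = 3.9: M₀a(2L − a)/(2EI) = 2487/EI
  UDL 39.5: wL⁴/(8EI) = 18276/EI
  point load 54 at a = 5.85: Pa²(3L − a)/(6EI) = 5405/EI
  δ_0 = 26168/EI
Flexibility coefficient — unit upward force at 2: δ_{22} = L³/(3EI) = 158.2/EI.
Compatibility at 2: δ_0 − R_2·δ_{22} = 0, so R_2 = 26168/158.2 = 165.4 kN.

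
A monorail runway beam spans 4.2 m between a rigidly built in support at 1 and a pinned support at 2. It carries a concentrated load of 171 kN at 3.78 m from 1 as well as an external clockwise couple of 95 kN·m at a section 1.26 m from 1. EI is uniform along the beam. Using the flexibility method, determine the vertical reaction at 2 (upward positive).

R_2 = 162.7 kN

Release the roller at 2. Primary structure: cantilever fixed at 1.
Downward deflection at the released point 2 due to the loads:
  point load 171 at a = 3.78: Pa²(3L − a)/(6EI) = 3592/EI
  clockwise couple 95 at a = 1.26: M₀a(2L − a)/(2EI) = 427.3/EI
  δ_0 = 4019/EI
Flexibility coefficient — unit upward force at 2: δ_{22} = L³/(3EI) = 24.7/EI.
Compatibility at 2: δ_0 − R_2·δ_{22} = 0, so R_2 = 4019/24.7 = 162.7 kN.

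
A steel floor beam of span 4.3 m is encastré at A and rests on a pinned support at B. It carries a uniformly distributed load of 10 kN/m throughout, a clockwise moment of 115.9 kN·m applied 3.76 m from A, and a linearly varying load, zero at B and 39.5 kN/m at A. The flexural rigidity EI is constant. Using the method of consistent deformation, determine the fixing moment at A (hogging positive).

Choose R_B as the redundant. The primary structure is the cantilever fixed at A.
Free-end deflection of the primary structure under the applied loading (downward +):
  UDL 10: wL⁴/(8EI) = 427.4/EI
  clockwise couple 115.9 at a = 3.76: M₀a(2L − a)/(2EI) = 1055/EI
  triangular load, peak 39.5 at the fixed end: w₀L⁴/(30EI) = 450.1/EI
  δ_0 = 1932/EI
Tip deflection under a unit load at B: L³/(3EI) = 26.5/EI.
Compatibility at B: δ_0 − R_B·δ_{BB} = 0, so R_B = 1932/26.5 = 72.9 kN.
Moment equilibrium about A: M_A = Σ(load moments about A) − R_B·L = 330.1 − 72.9×4.3 = 16.59 kN·m.

M_A = 16.59 kN·m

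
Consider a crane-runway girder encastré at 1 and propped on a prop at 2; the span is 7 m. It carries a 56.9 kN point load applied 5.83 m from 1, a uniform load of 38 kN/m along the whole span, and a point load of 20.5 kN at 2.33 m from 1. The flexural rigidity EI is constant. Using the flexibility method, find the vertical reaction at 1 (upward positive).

R_1 = 197.9 kN

Release the roller at 2. Primary structure: cantilever fixed at 1.
Primary-structure tip deflection at 2 by superposition:
  point load 56.9 at a = 5.83: Pa²(3L − a)/(6EI) = 4890/EI
  UDL 38: wL⁴/(8EI) = 11405/EI
  point load 20.5 at a = 2.33: Pa²(3L − a)/(6EI) = 346.3/EI
  δ_0 = 16641/EI
Flexibility coefficient — unit upward force at 2: δ_{22} = L³/(3EI) = 114.3/EI.
The prop prevents deflection at 2: R_2 = δ_0/δ_{22} = 16641/114.3 = 145.5 kN.
Vertical equilibrium: R_1 = ΣP − R_2 = 343.4 − 145.5 = 197.9 kN.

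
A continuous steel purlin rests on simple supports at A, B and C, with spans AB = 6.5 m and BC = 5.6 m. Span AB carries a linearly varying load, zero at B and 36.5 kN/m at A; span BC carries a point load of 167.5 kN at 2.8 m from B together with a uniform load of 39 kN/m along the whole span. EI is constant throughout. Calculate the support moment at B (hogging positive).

Release continuity at B by inserting a hinge; the redundant is the internal moment M_B. The primary structure is two simply-supported spans AB and BC.
Discontinuity in slope at B on the released structure — sum the simple-span end rotations:
  span AB: triangular load, peak 36.5: 7w₀L³/(360EI) = 194.9/EI
  span BC: point load 167.5 at a = 2.8: Pab(L + b)/(6LEI) = 328.3/EI
  span BC: UDL 39: wL³/(24EI) = 285.4/EI
  relative rotation θ_0 = (194.9 + 613.7)/EI = 808.6/EI
A unit hogging moment at B produces rotation L₁/(3EI) + L₂/(3EI) = 4.033/EI.
Compatibility: M_B·(L₁+L₂)/(3EI) = θ_0, giving M_B = 200.5 kN·m (hogging).

M_B = 200.5 kN·m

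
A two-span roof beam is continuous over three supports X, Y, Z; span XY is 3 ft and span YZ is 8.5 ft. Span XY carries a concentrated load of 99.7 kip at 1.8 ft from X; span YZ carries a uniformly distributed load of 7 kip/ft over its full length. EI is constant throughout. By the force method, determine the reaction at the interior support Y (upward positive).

Insert a hinge at Y; M_Y is the redundant, and each span becomes simply supported.
Discontinuity in slope at Y on the released structure — sum the simple-span end rotations:
  span XY: point load 99.7 at a = 1.8: Pab(L + a)/(6LEI) = 57.43/EI
  span YZ: UDL 7: wL³/(24EI) = 179.1/EI
  relative rotation θ_0 = (57.43 + 179.1)/EI = 236.5/EI
A unit hogging moment at Y produces rotation L₁/(3EI) + L₂/(3EI) = 3.833/EI.
Compatibility: M_Y·(L₁+L₂)/(3EI) = θ_0, giving M_Y = 61.71 kip·ft (hogging).
Span XY, ΣM about X with M_Y applied at Y: R_Y^{XY}·3 = 179.5 + 61.71, so R_Y^{XY} = 80.39 kip and R_X = 99.7 − 80.39 = 19.31 kip.
Span YZ, ΣM about Z: R_Y^{YZ}·8.5 = 252.9 + 61.71, so R_Y^{YZ} = 37.01 kip and R_Z = 59.5 − 37.01 = 22.49 kip.
R_Y = 80.39 + 37.01 = 117.4 kip.

R_Y = 117.4 kip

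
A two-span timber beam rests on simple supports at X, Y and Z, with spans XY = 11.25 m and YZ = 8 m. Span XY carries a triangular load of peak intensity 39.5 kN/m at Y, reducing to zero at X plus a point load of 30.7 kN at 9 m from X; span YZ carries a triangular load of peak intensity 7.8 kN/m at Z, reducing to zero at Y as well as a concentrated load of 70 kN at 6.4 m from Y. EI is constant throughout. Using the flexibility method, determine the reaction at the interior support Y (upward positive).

R_Y = 252.3 kN

Take M_Y as the redundant. Released structure: two simple spans XY and YZ with a hinge at Y.
Discontinuity in slope at Y on the released structure — sum the simple-span end rotations:
  span XY: triangular load, peak 39.5: w₀L³/(45EI) = 1250/EI
  span XY: point load 30.7 at a = 9: Pab(L + a)/(6LEI) = 186.5/EI
  span YZ: triangular load, peak 7.8: 7w₀L³/(360EI) = 77.65/EI
  span YZ: point load 70 at a = 6.4: Pab(L + b)/(6LEI) = 143.4/EI
  relative rotation θ_0 = (1436 + 221)/EI = 1657/EI
A unit hogging moment at Y produces rotation L₁/(3EI) + L₂/(3EI) = 6.417/EI.
Compatibility: M_Y·(L₁+L₂)/(3EI) = θ_0, giving M_Y = 258.3 kN·m (hogging).
Span XY, ΣM about X with M_Y applied at Y: R_Y^{XY}·11.25 = 1943 + 258.3, so R_Y^{XY} = 195.6 kN and R_X = 252.9 − 195.6 = 57.24 kN.
Span YZ, ΣM about Z: R_Y^{YZ}·8 = 195.2 + 258.3, so R_Y^{YZ} = 56.69 kN and R_Z = 101.2 − 56.69 = 44.51 kN.
R_Y = 195.6 + 56.69 = 252.3 kN.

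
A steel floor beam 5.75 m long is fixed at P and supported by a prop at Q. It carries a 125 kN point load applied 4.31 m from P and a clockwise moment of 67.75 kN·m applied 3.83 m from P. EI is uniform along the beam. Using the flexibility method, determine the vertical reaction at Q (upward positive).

R_Q = 94.73 kN

Choose R_Q as the redundant. The primary structure is the cantilever fixed at P.
Primary-structure tip deflection at Q by superposition:
  point load 125 at a = 4.31: Pa²(3L − a)/(6EI) = 5008/EI
  clockwise couple 67.75 at a = 3.83: M₀a(2L − a)/(2EI) = 995.1/EI
  δ_0 = 6003/EI
Flexibility coefficient — unit upward force at Q: δ_{QQ} = L³/(3EI) = 63.37/EI.
The prop prevents deflection at Q: R_Q = δ_0/δ_{QQ} = 6003/63.37 = 94.73 kN.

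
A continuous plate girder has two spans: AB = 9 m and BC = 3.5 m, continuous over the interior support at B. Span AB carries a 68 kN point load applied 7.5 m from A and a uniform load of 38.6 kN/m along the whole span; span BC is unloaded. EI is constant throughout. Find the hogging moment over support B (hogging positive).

Release continuity at B by inserting a hinge; the redundant is the internal moment M_B. The primary structure is two simply-supported spans AB and BC.
Discontinuity in slope at B on the released structure — sum the simple-span end rotations:
  span AB: point load 68 at a = 7.5: Pab(L + a)/(6LEI) = 233.8/EI
  span AB: UDL 38.6: wL³/(24EI) = 1172/EI
  relative rotation θ_0 = (1406 + 0)/EI = 1406/EI
A unit hogging moment at B produces rotation L₁/(3EI) + L₂/(3EI) = 4.167/EI.
Slope continuity at B: θ_0 = M_B·4.167/EI, so M_B = 1406/4.167 = 337.5 kN·m (hogging).

M_B = 337.5 kN·m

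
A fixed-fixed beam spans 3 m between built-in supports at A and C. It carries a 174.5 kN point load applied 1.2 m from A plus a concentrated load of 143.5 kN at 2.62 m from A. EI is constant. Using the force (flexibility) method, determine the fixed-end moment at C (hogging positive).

M_C = 91.85 kN·m

Take the two fixed-end moments M_A, M_C as redundants; the released structure is the simple span AC.
On the primary (simply-supported) span, the end slopes from the loading are:
  at A: point load 174.5 at a = 1.2: Pab(L + b)/(6LEI) = 100.5/EI
  at C: point load 174.5 at a = 1.2: Pab(L + a)/(6LEI) = 87.95/EI
  at A: point load 143.5 at a = 2.62: Pab(L + b)/(6LEI) = 26.83/EI
  at C: point load 143.5 at a = 2.62: Pab(L + a)/(6LEI) = 44.61/EI
  θ_A0 = 127.3/EI,  θ_C0 = 132.6/EI
Flexibility coefficients: a unit moment at one end gives L/(3EI) there and L/(6EI) at the far end, so f₁₁ = f₂₂ = 1/EI and f₁₂ = f₂₁ = 0.5/EI.
Compatibility — zero rotation at each built-in end:
  1 M_A + 0.5 M_C = 127.3
  0.5 M_A + 1 M_C = 132.6
Solving the pair gives M_A = 81.42 kN·m and M_C = 91.85 kN·m (hogging).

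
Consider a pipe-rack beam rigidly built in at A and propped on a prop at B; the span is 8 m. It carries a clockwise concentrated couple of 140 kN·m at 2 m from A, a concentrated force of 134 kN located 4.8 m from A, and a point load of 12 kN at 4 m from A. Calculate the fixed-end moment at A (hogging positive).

M_A = 246.2 kN·m

Release the roller at B. Primary structure: cantilever fixed at A.
Deflection at B on the released cantilever, summing each load's contribution:
  clockwise couple 140 at a = 2: M₀a(2L − a)/(2EI) = 1960/EI
  point load 134 at a = 4.8: Pa²(3L − a)/(6EI) = 9880/EI
  point load 12 at a = 4: Pa²(3L − a)/(6EI) = 640/EI
  δ_0 = 12480/EI
Tip deflection under a unit load at B: L³/(3EI) = 170.7/EI.
The prop prevents deflection at B: R_B = δ_0/δ_{BB} = 12480/170.7 = 73.12 kN.
Moment equilibrium about A: M_A = Σ(load moments about A) − R_B·L = 831.2 − 73.12×8 = 246.2 kN·m.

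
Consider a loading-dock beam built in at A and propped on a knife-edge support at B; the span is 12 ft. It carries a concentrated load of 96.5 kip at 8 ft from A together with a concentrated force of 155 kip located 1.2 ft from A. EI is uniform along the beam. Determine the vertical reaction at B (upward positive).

R_B = 52.28 kip

Choose R_B as the redundant. The primary structure is the cantilever fixed at A.
Primary-structure tip deflection at B by superposition:
  point load 96.5 at a = 8: Pa²(3L − a)/(6EI) = 28821/EI
  point load 155 at a = 1.2: Pa²(3L − a)/(6EI) = 1295/EI
  δ_0 = 30116/EI
Flexibility coefficient — unit upward force at B: δ_{BB} = L³/(3EI) = 576/EI.
The prop prevents deflection at B: R_B = δ_0/δ_{BB} = 30116/576 = 52.28 kip.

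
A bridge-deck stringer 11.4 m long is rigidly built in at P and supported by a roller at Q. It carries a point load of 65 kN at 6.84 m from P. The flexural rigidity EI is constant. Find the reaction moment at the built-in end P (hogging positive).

M_P = 124.5 kN·m

Choose R_Q as the redundant. The primary structure is the cantilever fixed at P.
Free-end deflection of the primary structure under the applied loading (downward +):
  point load 65 at a = 6.84: Pa²(3L − a)/(6EI) = 13867/EI
Tip deflection under a unit load at Q: L³/(3EI) = 493.8/EI.
Compatibility at Q: δ_0 − R_Q·δ_{QQ} = 0, so R_Q = 13867/493.8 = 28.08 kN.
Moment equilibrium about P: M_P = Σ(load moments about P) − R_Q·L = 444.6 − 28.08×11.4 = 124.5 kN·m.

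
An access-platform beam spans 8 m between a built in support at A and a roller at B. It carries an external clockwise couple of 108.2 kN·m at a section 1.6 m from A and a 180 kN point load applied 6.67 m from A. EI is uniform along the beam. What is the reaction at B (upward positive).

Remove the prop at B; the released (primary) structure is a cantilever built in at A.
Primary-structure tip deflection at B by superposition:
  clockwise couple 108.2 at a = 1.6: M₀a(2L − a)/(2EI) = 1246/EI
  point load 180 at a = 6.67: Pa²(3L − a)/(6EI) = 23130/EI
  δ_0 = 24376/EI
Flexibility coefficient — unit upward force at B: δ_{BB} = L³/(3EI) = 170.7/EI.
The prop prevents deflection at B: R_B = δ_0/δ_{BB} = 24376/170.7 = 142.8 kN.

R_B = 142.8 kN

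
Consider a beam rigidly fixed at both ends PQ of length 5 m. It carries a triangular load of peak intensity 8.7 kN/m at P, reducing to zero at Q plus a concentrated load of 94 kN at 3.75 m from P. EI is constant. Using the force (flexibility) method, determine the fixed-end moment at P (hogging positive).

Take the two fixed-end moments M_P, M_Q as redundants; the released structure is the simple span PQ.
End rotations of the released simple span under the applied load (×1/EI):
  at P: triangular load, peak 8.7: w₀L³/(45EI) = 24.17/EI
  at Q: triangular load, peak 8.7: 7w₀L³/(360EI) = 21.15/EI
  at P: point load 94 at a = 3.75: Pab(L + b)/(6LEI) = 91.8/EI
  at Q: point load 94 at a = 3.75: Pab(L + a)/(6LEI) = 128.5/EI
  θ_P0 = 116/EI,  θ_Q0 = 149.7/EI
Flexibility coefficients: a unit moment at one end gives L/(3EI) there and L/(6EI) at the far end, so f₁₁ = f₂₂ = 1.667/EI and f₁₂ = f₂₁ = 0.8333/EI.
Compatibility — zero rotation at each built-in end:
  1.667 M_P + 0.8333 M_Q = 116
  0.8333 M_P + 1.667 M_Q = 149.7
Solving the pair gives M_P = 32.91 kN·m and M_Q = 73.34 kN·m (hogging).

M_P = 32.91 kN·m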